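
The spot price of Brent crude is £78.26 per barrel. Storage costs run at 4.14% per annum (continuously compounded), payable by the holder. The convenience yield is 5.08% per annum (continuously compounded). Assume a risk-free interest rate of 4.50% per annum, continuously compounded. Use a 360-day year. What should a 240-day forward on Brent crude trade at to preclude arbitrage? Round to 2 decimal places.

Net carry = r + u − y = 0.0450 + 0.0414 − 0.0508 = 0.0356
F = S·e^((r+u−y)T) = 78.26 · e^(0.0356 × 240/360) = 78.26 · e^0.023733
= 78.26 × 1.024017 = £80.14 per barrel

£80.14 per barrel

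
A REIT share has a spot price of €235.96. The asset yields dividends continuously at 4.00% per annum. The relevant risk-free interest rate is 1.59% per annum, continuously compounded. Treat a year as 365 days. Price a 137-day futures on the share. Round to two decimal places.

€233.84

F = S·e^((r − q)T) = 235.96 · e^((0.0159 − 0.0400) × 137/365)
= 235.96 · e^-0.009046 = 235.96 × 0.990995
F = €233.84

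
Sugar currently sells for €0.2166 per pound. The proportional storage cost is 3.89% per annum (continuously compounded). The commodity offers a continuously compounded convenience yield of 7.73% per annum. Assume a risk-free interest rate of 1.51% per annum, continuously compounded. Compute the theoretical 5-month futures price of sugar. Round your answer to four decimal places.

Net carry = r + u − y = 0.0151 + 0.0389 − 0.0773 = -0.0233
F = S·e^((r+u−y)T) = 0.2166 · e^(-0.0233 × 5/12) = 0.2166 · e^-0.009708
= 0.2166 × 0.990339 = €0.2145 per pound

€0.2145 per pound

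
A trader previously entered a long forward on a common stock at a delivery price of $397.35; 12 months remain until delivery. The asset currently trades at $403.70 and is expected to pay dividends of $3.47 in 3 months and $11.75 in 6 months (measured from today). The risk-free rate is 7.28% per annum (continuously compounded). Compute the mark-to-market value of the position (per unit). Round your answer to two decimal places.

$19.51

PV(remaining dividends) I = 3.47·e^(−0.0728·3/12) + 11.75·e^(−0.0728·6/12) = 14.7374
Current forward F = (S − I)·e^(rT) = (403.70 − 14.7374)·e^(0.0728·12/12) = 388.9626 × 1.075515 = 418.3351
Value (long) = (F − K)·e^(−rT) = (418.3351 − 397.35) × 0.929787 = 19.5117
Value = $19.51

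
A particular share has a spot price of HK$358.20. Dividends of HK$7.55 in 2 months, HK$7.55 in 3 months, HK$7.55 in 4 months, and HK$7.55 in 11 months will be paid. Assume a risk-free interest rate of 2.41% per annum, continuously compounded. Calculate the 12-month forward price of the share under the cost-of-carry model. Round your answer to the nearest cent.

PV(dividends) I = 7.55·e^(−0.0241·2/12) + 7.55·e^(−0.0241·3/12) + 7.55·e^(−0.0241·4/12) + 7.55·e^(−0.0241·11/12)
I = 7.5197 + 7.5046 + 7.4896 + 7.3850 = 29.8989
F = (S − I)·e^(rT) = (358.20 − 29.8989) · e^(0.0241·12/12)
= 328.3011 · e^0.024100 = 328.3011 × 1.024393 = HK$336.31

HK$336.31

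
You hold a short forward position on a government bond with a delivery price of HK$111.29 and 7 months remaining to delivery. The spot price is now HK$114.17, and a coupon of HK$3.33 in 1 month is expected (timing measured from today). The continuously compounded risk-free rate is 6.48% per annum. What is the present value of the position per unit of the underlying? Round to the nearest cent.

PV(remaining coupons) I = 3.33·e^(−0.0648·1/12) = 3.3121
Current forward F = (S − I)·e^(rT) = (114.17 − 3.3121)·e^(0.0648·7/12) = 110.8579 × 1.038524 = 115.1286
Value (long) = (F − K)·e^(−rT) = (115.1286 − 111.29) × 0.962906 = 3.6962
Short position value = −(long value) = -HK$3.70

-HK$3.70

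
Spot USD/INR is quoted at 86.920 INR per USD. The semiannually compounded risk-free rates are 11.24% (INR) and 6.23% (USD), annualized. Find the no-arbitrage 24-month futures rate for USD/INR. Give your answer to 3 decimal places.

95.679

By covered interest parity, F = S · (1+r_INR/2)^(2T) / (1+r_USD/2)^(2T)
= 86.920 × 1.244471 / 1.130544 = 86.920 × 1.100772
F = 95.679 INR per USD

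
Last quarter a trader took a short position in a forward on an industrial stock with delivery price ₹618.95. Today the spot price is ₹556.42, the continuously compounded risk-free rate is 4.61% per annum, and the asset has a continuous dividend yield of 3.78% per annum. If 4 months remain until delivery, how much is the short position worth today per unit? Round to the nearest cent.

Current fair forward for the remaining 4 months: F = S·e^((r − q)·T), (r − q) = 0.0461 − 0.0378 = 0.0083
F = 556.42 · e^(0.0083 × 4/12) = 556.42 × 1.002770 = 557.9613
Value of long forward = (F − K)·e^(−rT) = (557.9613 − 618.95) · e^(−0.0461·4/12)
= -60.9887 × 0.984751 = -60.06
Short position value = −(long value) = ₹60.06

₹60.06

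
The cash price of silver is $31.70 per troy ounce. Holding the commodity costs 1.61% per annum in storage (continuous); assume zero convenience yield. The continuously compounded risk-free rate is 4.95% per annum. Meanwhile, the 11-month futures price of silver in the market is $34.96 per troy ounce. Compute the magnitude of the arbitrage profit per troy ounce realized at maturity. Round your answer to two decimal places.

$1.30 per troy ounce

Fair futures: F* = S·e^(carry·T), with carry = (r + u) = 0.0495 + 0.0161 = 0.0656
F* = 31.70 · e^(0.0656 × 11/12) = 31.70 · e^0.060133 = 31.70 × 1.061978 = $33.6647
Market $34.96 > fair $33.6647: forward overpriced → cash-and-carry (buy spot, short the forward).
At maturity, profit = |F_mkt − F*| = |34.96 − 33.6647| = $1.30 per troy ounce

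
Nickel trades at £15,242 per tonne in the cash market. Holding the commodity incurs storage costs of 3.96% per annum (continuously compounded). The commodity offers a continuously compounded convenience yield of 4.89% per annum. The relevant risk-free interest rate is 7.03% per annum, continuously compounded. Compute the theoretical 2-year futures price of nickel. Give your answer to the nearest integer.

£17,220 per tonne

Net carry = r + u − y = 0.0703 + 0.0396 − 0.0489 = 0.0610
F = S·e^((r+u−y)T) = 15242 · e^(0.0610 × 2) = 15242 · e^0.122000
= 15242 × 1.129754 = £17,220 per tonne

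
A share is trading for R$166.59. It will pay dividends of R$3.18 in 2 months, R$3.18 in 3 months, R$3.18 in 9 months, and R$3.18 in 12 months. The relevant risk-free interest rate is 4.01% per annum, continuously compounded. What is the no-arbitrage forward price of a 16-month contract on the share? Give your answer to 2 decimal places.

R$162.61

PV(dividends) I = 3.18·e^(−0.0401·2/12) + 3.18·e^(−0.0401·3/12) + 3.18·e^(−0.0401·9/12) + 3.18·e^(−0.0401·12/12)
I = 3.1588 + 3.1483 + 3.0858 + 3.0550 = 12.4479
F = (S − I)·e^(rT) = (166.59 − 12.4479) · e^(0.0401·16/12)
= 154.1421 · e^0.053467 = 154.1421 × 1.054922 = R$162.61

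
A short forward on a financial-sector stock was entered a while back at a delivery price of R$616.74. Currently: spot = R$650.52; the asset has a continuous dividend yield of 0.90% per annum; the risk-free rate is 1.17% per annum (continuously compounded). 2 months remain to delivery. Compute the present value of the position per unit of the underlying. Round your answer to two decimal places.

-R$34.01

Current fair forward for the remaining 2 months: F = S·e^((r − q)·T), (r − q) = 0.0117 − 0.0090 = 0.0027
F = 650.52 · e^(0.0027 × 2/12) = 650.52 × 1.000450 = 650.8127
Value of long forward = (F − K)·e^(−rT) = (650.8127 − 616.74) · e^(−0.0117·2/12)
= 34.0727 × 0.998052 = 34.01
Short position value = −(long value) = -R$34.01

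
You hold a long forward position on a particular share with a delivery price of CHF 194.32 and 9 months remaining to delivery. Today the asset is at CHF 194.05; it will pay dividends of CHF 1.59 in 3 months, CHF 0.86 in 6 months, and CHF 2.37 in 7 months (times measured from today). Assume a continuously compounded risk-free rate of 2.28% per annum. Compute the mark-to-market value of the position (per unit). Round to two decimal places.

PV(remaining dividends) I = 1.59·e^(−0.0228·3/12) + 0.86·e^(−0.0228·6/12) + 2.37·e^(−0.0228·7/12) = 4.7699
Current forward F = (S − I)·e^(rT) = (194.05 − 4.7699)·e^(0.0228·9/12) = 189.2801 × 1.017247 = 192.5446
Value (long) = (F − K)·e^(−rT) = (192.5446 − 194.32) × 0.983045 = -1.7453
Value = -CHF 1.75

-CHF 1.75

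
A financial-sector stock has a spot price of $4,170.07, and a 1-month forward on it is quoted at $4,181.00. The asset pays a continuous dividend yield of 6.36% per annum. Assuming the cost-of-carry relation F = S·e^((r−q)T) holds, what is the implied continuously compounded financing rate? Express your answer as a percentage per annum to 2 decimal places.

9.50%

From F = S·e^((r−q)T): (r − q) = ln(F/S)/T
ln(4181.00/4170.07) = ln(1.002621) = 0.002618
(r − q) = 0.002618 / (1/12) = 0.031416
r = ln(F/S)/T + q = 0.031416 + 0.0636 = 0.095016
r = 9.50%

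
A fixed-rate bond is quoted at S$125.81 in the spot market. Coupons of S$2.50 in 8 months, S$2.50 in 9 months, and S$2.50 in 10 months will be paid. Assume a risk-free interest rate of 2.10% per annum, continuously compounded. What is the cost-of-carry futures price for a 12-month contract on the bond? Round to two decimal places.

S$120.94

PV(coupons) I = 2.50·e^(−0.0210·8/12) + 2.50·e^(−0.0210·9/12) + 2.50·e^(−0.0210·10/12)
I = 2.4652 + 2.4609 + 2.4566 = 7.3827
F = (S − I)·e^(rT) = (125.81 − 7.3827) · e^(0.0210·12/12)
= 118.4273 · e^0.021000 = 118.4273 × 1.021222 = S$120.94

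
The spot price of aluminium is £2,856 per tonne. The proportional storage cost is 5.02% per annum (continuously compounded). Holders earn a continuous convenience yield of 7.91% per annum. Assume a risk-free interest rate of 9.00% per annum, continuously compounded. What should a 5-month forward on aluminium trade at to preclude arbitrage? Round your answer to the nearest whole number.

Net carry = r + u − y = 0.0900 + 0.0502 − 0.0791 = 0.0611
F = S·e^((r+u−y)T) = 2856 · e^(0.0611 × 5/12) = 2856 · e^0.025458
= 2856 × 1.025785 = £2,930 per tonne

£2,930 per tonne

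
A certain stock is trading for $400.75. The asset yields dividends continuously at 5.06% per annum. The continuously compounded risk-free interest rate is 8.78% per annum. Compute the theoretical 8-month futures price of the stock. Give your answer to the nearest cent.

$410.81

F = S·e^((r − q)T) = 400.75 · e^((0.0878 − 0.0506) × 8/12)
= 400.75 · e^0.024800 = 400.75 × 1.025110
F = $410.81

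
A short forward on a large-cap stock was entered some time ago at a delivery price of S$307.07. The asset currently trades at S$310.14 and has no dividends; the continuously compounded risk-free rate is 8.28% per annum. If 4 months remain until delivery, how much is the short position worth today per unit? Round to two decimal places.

-S$11.43

Current fair forward for the remaining 4 months: F = S·e^(r·T), r = 0.0828
F = 310.14 · e^(0.0828 × 4/12) = 310.14 × 1.027984 = 318.8190
Value of long forward = (F − K)·e^(−rT) = (318.8190 − 307.07) · e^(−0.0828·4/12)
= 11.7490 × 0.972777 = 11.43
Short position value = −(long value) = -S$11.43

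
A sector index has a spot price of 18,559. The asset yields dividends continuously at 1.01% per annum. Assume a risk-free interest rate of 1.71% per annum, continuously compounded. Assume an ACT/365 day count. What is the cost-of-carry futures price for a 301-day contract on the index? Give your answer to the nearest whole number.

18,666

F = S·e^((r − q)T) = 18559 · e^((0.0171 − 0.0101) × 301/365)
= 18559 · e^0.005773 = 18559 × 1.005790
F = 18,666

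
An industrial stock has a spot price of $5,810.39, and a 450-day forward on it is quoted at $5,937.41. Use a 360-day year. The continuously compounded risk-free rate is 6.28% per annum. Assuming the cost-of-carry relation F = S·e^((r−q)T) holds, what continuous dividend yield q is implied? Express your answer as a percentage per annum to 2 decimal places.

From F = S·e^((r−q)T): (r − q) = ln(F/S)/T
ln(5937.41/5810.39) = ln(1.021861) = 0.021625
(r − q) = 0.021625 / (450/360) = 0.017300
q = r − ln(F/S)/T = 0.0628 − 0.017300 = 0.045500
q = 4.55%

4.55%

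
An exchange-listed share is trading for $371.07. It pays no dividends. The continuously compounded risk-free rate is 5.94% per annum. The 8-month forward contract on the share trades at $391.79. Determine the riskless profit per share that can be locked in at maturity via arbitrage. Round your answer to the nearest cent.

Fair forward: F* = S·e^(carry·T), with carry = r = 0.0594
F* = 371.07 · e^(0.0594 × 8/12) = 371.07 · e^0.039600 = 371.07 × 1.040395 = $386.0594
Market $391.79 > fair $386.0594: forward overpriced → cash-and-carry (buy spot, short the forward).
At maturity, profit = |F_mkt − F*| = |391.79 − 386.0594| = $5.73 per share

$5.73 per share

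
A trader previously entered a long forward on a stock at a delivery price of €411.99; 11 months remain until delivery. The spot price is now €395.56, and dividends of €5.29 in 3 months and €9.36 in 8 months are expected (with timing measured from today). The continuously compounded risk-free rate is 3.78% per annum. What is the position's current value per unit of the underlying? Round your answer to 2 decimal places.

-€16.77

PV(remaining dividends) I = 5.29·e^(−0.0378·3/12) + 9.36·e^(−0.0378·8/12) = 14.3673
Current forward F = (S − I)·e^(rT) = (395.56 − 14.3673)·e^(0.0378·11/12) = 381.1927 × 1.035257 = 394.6324
Value (long) = (F − K)·e^(−rT) = (394.6324 − 411.99) × 0.965943 = -16.7665
Value = -€16.77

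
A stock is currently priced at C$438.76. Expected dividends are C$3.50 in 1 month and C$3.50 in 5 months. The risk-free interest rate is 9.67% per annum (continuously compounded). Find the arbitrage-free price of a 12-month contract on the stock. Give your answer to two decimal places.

PV(dividends) I = 3.50·e^(−0.0967·1/12) + 3.50·e^(−0.0967·5/12)
I = 3.4719 + 3.3618 = 6.8337
F = (S − I)·e^(rT) = (438.76 − 6.8337) · e^(0.0967·12/12)
= 431.9263 · e^0.096700 = 431.9263 × 1.101530 = C$475.78

C$475.78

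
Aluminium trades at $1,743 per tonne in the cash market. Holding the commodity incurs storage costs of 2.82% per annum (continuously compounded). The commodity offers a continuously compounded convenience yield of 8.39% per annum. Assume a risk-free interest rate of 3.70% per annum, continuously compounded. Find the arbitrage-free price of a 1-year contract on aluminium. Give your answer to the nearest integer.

$1,711 per tonne

Net carry = r + u − y = 0.0370 + 0.0282 − 0.0839 = -0.0187
F = S·e^((r+u−y)T) = 1743 · e^(-0.0187 × 1) = 1743 · e^-0.018700
= 1743 × 0.981474 = $1,711 per tonne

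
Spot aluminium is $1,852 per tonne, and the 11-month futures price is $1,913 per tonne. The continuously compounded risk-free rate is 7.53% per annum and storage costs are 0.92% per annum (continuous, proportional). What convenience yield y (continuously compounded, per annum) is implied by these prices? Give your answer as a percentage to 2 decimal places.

4.91%

F = S·e^((r+u−y)T) ⇒ (r+u−y) = ln(F/S)/T
ln(1913/1852) = 0.032407; /T ⇒ 0.035353
y = r + u − ln(F/S)/T = 0.0753 + 0.0092 − 0.035353 = 0.049147
y = 4.91%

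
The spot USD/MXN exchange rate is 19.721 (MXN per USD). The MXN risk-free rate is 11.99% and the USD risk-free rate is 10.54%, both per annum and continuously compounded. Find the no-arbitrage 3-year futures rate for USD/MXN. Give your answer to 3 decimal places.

F = S·e^((r_MXN − r_USD)T) = 19.721 · e^((0.1199 − 0.1054) × 3)
= 19.721 · e^0.043500 = 19.721 × 1.044460
F = 20.598 MXN per USD

20.598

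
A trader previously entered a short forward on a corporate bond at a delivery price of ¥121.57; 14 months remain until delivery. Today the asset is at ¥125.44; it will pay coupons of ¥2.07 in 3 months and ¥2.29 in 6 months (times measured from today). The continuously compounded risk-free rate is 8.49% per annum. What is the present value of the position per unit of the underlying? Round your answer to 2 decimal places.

-¥11.11

PV(remaining coupons) I = 2.07·e^(−0.0849·3/12) + 2.29·e^(−0.0849·6/12) = 4.2214
Current forward F = (S − I)·e^(rT) = (125.44 − 4.2214)·e^(0.0849·14/12) = 121.2186 × 1.104122 = 133.8401
Value (long) = (F − K)·e^(−rT) = (133.8401 − 121.57) × 0.905697 = 11.1130
Short position value = −(long value) = -¥11.11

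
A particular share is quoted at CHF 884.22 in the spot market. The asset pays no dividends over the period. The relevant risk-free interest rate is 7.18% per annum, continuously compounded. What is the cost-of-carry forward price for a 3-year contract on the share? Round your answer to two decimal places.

CHF 1,096.75

F = S·e^(rT) = 884.22 · e^(0.0718 × 3)
= 884.22 · e^0.215400 = 884.22 × 1.240358
F = CHF 1,096.75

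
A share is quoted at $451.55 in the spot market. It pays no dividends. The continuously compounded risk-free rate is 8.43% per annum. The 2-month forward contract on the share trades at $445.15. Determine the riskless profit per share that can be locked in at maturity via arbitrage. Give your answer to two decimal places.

$12.79 per share

Fair forward: F* = S·e^(carry·T), with carry = r = 0.0843
F* = 451.55 · e^(0.0843 × 2/12) = 451.55 · e^0.014050 = 451.55 × 1.014149 = $457.9390
Market $445.15 < fair $457.9390: forward underpriced → reverse cash-and-carry (short spot, go long the forward).
At maturity, profit = |F_mkt − F*| = |445.15 − 457.9390| = $12.79 per share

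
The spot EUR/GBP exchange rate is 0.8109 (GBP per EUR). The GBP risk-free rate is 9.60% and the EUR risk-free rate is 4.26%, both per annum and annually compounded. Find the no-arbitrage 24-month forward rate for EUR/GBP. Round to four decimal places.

0.8961

By covered interest parity, F = S · (1+r_GBP)^T / (1+r_EUR)^T
= 0.8109 × 1.201216 / 1.087015 = 0.8109 × 1.105059
F = 0.8961 GBP per EUR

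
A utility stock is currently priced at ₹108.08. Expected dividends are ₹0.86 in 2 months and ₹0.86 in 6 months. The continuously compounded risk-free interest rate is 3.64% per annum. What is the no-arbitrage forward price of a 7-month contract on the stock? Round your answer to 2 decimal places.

₹108.66

PV(dividends) I = 0.86·e^(−0.0364·2/12) + 0.86·e^(−0.0364·6/12)
I = 0.8548 + 0.8445 = 1.6993
F = (S − I)·e^(rT) = (108.08 − 1.6993) · e^(0.0364·7/12)
= 106.3807 · e^0.021233 = 106.3807 × 1.021460 = ₹108.66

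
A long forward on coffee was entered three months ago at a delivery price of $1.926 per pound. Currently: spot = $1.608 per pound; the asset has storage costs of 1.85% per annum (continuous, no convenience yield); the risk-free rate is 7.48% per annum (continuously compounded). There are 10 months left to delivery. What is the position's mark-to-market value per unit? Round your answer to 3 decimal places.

-$0.177 per pound

Current fair forward for the remaining 10 months: F = S·e^((r + u)·T), (r + u) = 0.0748 + 0.0185 = 0.0933
F = 1.608 · e^(0.0933 × 10/12) = 1.608 × 1.080852 = 1.7380
Value of long forward = (F − K)·e^(−rT) = (1.7380 − 1.926) · e^(−0.0748·10/12)
= -0.1880 × 0.939570 = -0.177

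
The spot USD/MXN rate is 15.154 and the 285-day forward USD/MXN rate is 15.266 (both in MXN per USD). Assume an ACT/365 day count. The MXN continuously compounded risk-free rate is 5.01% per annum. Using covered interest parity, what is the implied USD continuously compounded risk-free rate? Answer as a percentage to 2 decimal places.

4.07%

F = S·e^((r_MXN − r_USD)T) ⇒ r_USD = r_MXN − ln(F/S)/T
ln(15.266/15.154) = 0.007364; /(285/365) = 0.009431
r_USD = 0.0501 − 0.009431 = 0.040669
r_USD = 4.07%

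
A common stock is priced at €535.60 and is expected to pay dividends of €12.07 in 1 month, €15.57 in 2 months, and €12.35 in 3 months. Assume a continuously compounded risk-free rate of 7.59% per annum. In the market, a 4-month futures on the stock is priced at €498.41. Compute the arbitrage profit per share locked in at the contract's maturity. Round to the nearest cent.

PV(dividends) I = 12.07·e^(−0.0759·1/12) + 15.57·e^(−0.0759·2/12) + 12.35·e^(−0.0759·3/12) = 39.4860
Fair futures F* = (S − I)·e^(rT) = (535.60 − 39.4860)·e^0.025300 = 496.1140 × 1.025623 = 508.8259
Market €498.41 < fair 508.8259: forward underpriced → reverse cash-and-carry (short the stock, invest proceeds at r, pay the dividends, go long the forward).
Profit at T = |F_mkt − F*| = |498.41 − 508.8259| = €10.42 per share

€10.42 per share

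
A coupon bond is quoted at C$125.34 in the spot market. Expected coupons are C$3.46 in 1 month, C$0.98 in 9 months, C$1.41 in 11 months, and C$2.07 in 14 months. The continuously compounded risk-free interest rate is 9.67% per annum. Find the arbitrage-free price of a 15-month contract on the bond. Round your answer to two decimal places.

C$133.00

PV(coupons) I = 3.46·e^(−0.0967·1/12) + 0.98·e^(−0.0967·9/12) + 1.41·e^(−0.0967·11/12) + 2.07·e^(−0.0967·14/12)
I = 3.4322 + 0.9114 + 1.2904 + 1.8492 = 7.4832
F = (S − I)·e^(rT) = (125.34 − 7.4832) · e^(0.0967·15/12)
= 117.8568 · e^0.120875 = 117.8568 × 1.128484 = C$133.00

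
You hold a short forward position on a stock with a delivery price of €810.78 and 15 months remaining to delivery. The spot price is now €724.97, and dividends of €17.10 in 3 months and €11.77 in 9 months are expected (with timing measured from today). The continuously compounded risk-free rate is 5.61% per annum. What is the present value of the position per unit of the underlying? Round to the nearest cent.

PV(remaining dividends) I = 17.10·e^(−0.0561·3/12) + 11.77·e^(−0.0561·9/12) = 28.1469
Current forward F = (S − I)·e^(rT) = (724.97 − 28.1469)·e^(0.0561·15/12) = 696.8231 × 1.072642 = 747.4417
Value (long) = (F − K)·e^(−rT) = (747.4417 − 810.78) × 0.932277 = -59.0488
Short position value = −(long value) = €59.05

€59.05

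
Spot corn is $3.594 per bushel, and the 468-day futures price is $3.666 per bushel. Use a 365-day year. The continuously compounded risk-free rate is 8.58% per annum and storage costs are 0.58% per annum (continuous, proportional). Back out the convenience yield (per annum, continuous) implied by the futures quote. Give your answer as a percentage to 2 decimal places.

7.61%

F = S·e^((r+u−y)T) ⇒ (r+u−y) = ln(F/S)/T
ln(3.666/3.594) = 0.019835; /T ⇒ 0.015470
y = r + u − ln(F/S)/T = 0.0858 + 0.0058 − 0.015470 = 0.076130
y = 7.61%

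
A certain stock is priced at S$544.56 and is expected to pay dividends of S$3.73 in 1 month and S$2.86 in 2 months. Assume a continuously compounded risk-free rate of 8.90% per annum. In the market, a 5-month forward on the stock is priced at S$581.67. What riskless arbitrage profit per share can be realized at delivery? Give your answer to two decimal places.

S$23.30 per share

PV(dividends) I = 3.73·e^(−0.0890·1/12) + 2.86·e^(−0.0890·2/12) = 6.5203
Fair forward F* = (S − I)·e^(rT) = (544.56 − 6.5203)·e^0.037083 = 538.0397 × 1.037779 = 558.3663
Market S$581.67 > fair 558.3663: forward overpriced → cash-and-carry (borrow at r, buy the stock and collect the dividends, short the forward).
Profit at T = |F_mkt − F*| = |581.67 − 558.3663| = S$23.30 per share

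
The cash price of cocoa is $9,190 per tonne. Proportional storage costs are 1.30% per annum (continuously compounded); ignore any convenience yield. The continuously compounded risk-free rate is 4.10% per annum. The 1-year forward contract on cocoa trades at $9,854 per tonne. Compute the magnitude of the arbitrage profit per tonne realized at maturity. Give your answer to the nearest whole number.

$154 per tonne

Fair forward: F* = S·e^(carry·T), with carry = (r + u) = 0.0410 + 0.0130 = 0.0540
F* = 9190 · e^(0.0540 × 1) = 9190 · e^0.054000 = 9190 × 1.055485 = $9699.9072
Market $9854 > fair $9699.9072: forward overpriced → cash-and-carry (buy spot, short the forward).
At maturity, profit = |F_mkt − F*| = |9854 − 9699.9072| = $154 per tonne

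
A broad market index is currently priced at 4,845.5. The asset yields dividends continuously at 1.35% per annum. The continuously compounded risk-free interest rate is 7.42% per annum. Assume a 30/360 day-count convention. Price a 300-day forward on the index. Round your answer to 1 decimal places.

5,096.9

F = S·e^((r − q)T) = 4845.5 · e^((0.0742 − 0.0135) × 300/360)
= 4845.5 · e^0.050583 = 4845.5 × 1.051884
F = 5,096.9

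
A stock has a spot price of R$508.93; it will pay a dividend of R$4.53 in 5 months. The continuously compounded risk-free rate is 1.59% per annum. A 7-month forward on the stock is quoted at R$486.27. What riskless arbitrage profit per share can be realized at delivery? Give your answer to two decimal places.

PV(dividends) I = 4.53·e^(−0.0159·5/12) = 4.5001
Fair forward F* = (S − I)·e^(rT) = (508.93 − 4.5001)·e^0.009275 = 504.4299 × 1.009318 = 509.1302
Market R$486.27 < fair 509.1302: forward underpriced → reverse cash-and-carry (short the stock, invest proceeds at r, pay the dividends, go long the forward).
Profit at T = |F_mkt − F*| = |486.27 − 509.1302| = R$22.86 per share

R$22.86 per share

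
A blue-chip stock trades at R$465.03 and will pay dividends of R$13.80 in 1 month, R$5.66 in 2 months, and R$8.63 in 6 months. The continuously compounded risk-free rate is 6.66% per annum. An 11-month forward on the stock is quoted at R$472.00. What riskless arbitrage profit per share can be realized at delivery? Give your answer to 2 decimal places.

R$7.11 per share

PV(dividends) I = 13.80·e^(−0.0666·1/12) + 5.66·e^(−0.0666·2/12) + 8.63·e^(−0.0666·6/12) = 27.6685
Fair forward F* = (S − I)·e^(rT) = (465.03 − 27.6685)·e^0.061050 = 437.3615 × 1.062952 = 464.8943
Market R$472.00 > fair 464.8943: forward overpriced → cash-and-carry (borrow at r, buy the stock and collect the dividends, short the forward).
Profit at T = |F_mkt − F*| = |472.00 − 464.8943| = R$7.11 per share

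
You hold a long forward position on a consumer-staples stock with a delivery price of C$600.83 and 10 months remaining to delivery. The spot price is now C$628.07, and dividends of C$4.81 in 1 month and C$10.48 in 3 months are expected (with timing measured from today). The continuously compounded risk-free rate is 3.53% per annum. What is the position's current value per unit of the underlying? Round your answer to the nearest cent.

PV(remaining dividends) I = 4.81·e^(−0.0353·1/12) + 10.48·e^(−0.0353·3/12) = 15.1838
Current forward F = (S − I)·e^(rT) = (628.07 − 15.1838)·e^(0.0353·10/12) = 612.8862 × 1.029854 = 631.1833
Value (long) = (F − K)·e^(−rT) = (631.1833 − 600.83) × 0.971012 = 29.4734
Value = C$29.47

C$29.47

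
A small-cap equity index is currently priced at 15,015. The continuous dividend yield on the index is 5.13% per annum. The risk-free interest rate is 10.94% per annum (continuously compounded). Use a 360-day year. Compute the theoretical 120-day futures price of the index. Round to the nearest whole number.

15,309

F = S·e^((r − q)T) = 15015 · e^((0.1094 − 0.0513) × 120/360)
= 15015 · e^0.019367 = 15015 × 1.019556
F = 15,309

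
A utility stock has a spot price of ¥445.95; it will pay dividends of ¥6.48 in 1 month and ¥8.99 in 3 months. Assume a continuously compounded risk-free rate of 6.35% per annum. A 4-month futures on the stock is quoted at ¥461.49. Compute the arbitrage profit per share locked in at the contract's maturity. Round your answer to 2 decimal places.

PV(dividends) I = 6.48·e^(−0.0635·1/12) + 8.99·e^(−0.0635·3/12) = 15.2942
Fair futures F* = (S − I)·e^(rT) = (445.95 − 15.2942)·e^0.021167 = 430.6558 × 1.021393 = 439.8688
Market ¥461.49 > fair 439.8688: forward overpriced → cash-and-carry (borrow at r, buy the stock and collect the dividends, short the forward).
Profit at T = |F_mkt − F*| = |461.49 − 439.8688| = ¥21.62 per share

¥21.62 per share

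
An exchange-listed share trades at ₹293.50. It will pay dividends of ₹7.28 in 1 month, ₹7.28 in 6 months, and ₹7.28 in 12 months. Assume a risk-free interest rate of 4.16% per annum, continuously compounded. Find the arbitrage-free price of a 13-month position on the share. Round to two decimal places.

₹284.68

PV(dividends) I = 7.28·e^(−0.0416·1/12) + 7.28·e^(−0.0416·6/12) + 7.28·e^(−0.0416·12/12)
I = 7.2548 + 7.1301 + 6.9834 = 21.3683
F = (S − I)·e^(rT) = (293.50 − 21.3683) · e^(0.0416·13/12)
= 272.1317 · e^0.045067 = 272.1317 × 1.046098 = ₹284.68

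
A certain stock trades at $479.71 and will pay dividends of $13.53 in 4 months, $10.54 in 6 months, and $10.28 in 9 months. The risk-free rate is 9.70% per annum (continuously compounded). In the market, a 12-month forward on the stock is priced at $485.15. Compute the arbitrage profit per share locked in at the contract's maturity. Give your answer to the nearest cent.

PV(dividends) I = 13.53·e^(−0.0970·4/12) + 10.54·e^(−0.0970·6/12) + 10.28·e^(−0.0970·9/12) = 32.6992
Fair forward F* = (S − I)·e^(rT) = (479.71 − 32.6992)·e^0.097000 = 447.0108 × 1.101860 = 492.5433
Market $485.15 < fair 492.5433: forward underpriced → reverse cash-and-carry (short the stock, invest proceeds at r, pay the dividends, go long the forward).
Profit at T = |F_mkt − F*| = |485.15 − 492.5433| = $7.39 per share

$7.39 per share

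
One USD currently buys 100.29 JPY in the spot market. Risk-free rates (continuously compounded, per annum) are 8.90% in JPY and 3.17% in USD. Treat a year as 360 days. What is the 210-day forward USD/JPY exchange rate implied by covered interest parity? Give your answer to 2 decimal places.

F = S·e^((r_JPY − r_USD)T) = 100.29 · e^((0.0890 − 0.0317) × 210/360)
= 100.29 · e^0.033425 = 100.29 × 1.033990
F = 103.70 JPY per USD

103.70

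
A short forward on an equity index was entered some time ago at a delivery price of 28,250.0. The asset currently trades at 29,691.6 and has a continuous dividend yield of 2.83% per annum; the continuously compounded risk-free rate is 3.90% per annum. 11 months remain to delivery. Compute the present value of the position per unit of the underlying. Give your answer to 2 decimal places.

-1673.35

Current fair forward for the remaining 11 months: F = S·e^((r − q)·T), (r − q) = 0.0390 − 0.0283 = 0.0107
F = 29691.6 · e^(0.0107 × 11/12) = 29691.6 × 1.00985659 = 29984.2579
Value of long forward = (F − K)·e^(−rT) = (29984.2579 − 28250.0) · e^(−0.0390·11/12)
= 1734.2579 × 0.96488148 = 1673.35
Short position value = −(long value) = -1673.35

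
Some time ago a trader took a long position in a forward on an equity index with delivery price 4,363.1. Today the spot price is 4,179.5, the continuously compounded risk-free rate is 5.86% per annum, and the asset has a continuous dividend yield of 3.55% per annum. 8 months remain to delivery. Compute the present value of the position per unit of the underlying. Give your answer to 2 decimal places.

Current fair forward for the remaining 8 months: F = S·e^((r − q)·T), (r − q) = 0.0586 − 0.0355 = 0.0231
F = 4179.5 · e^(0.0231 × 8/12) = 4179.5 × 1.01551919 = 4244.3625
Value of long forward = (F − K)·e^(−rT) = (4244.3625 − 4363.1) · e^(−0.0586·8/12)
= -118.7375 × 0.96168659 = -114.19

-114.19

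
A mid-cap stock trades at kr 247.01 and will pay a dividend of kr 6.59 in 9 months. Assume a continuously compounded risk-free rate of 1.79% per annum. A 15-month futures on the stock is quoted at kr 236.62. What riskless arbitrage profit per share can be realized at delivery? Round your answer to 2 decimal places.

PV(dividends) I = 6.59·e^(−0.0179·9/12) = 6.5021
Fair futures F* = (S − I)·e^(rT) = (247.01 − 6.5021)·e^0.022375 = 240.5079 × 1.022627 = 245.9499
Market kr 236.62 < fair 245.9499: forward underpriced → reverse cash-and-carry (short the stock, invest proceeds at r, pay the dividends, go long the forward).
Profit at T = |F_mkt − F*| = |236.62 − 245.9499| = kr 9.33 per share

kr 9.33 per share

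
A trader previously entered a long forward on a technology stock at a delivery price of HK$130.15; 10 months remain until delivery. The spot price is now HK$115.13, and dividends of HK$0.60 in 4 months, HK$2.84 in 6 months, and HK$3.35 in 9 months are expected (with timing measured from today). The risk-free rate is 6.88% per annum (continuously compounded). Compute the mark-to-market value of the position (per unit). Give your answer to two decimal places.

-HK$14.28

PV(remaining dividends) I = 0.60·e^(−0.0688·4/12) + 2.84·e^(−0.0688·6/12) + 3.35·e^(−0.0688·9/12) = 6.5119
Current forward F = (S − I)·e^(rT) = (115.13 − 6.5119)·e^(0.0688·10/12) = 108.6181 × 1.059009 = 115.0275
Value (long) = (F − K)·e^(−rT) = (115.0275 − 130.15) × 0.944279 = -14.2799
Value = -HK$14.28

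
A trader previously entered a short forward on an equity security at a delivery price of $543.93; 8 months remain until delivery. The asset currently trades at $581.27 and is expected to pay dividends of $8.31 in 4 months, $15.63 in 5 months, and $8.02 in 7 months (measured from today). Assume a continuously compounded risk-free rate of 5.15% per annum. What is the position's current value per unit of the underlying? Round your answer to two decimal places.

-$24.45

PV(remaining dividends) I = 8.31·e^(−0.0515·4/12) + 15.63·e^(−0.0515·5/12) + 8.02·e^(−0.0515·7/12) = 31.2494
Current forward F = (S − I)·e^(rT) = (581.27 − 31.2494)·e^(0.0515·8/12) = 550.0206 × 1.034930 = 569.2328
Value (long) = (F − K)·e^(−rT) = (569.2328 − 543.93) × 0.966249 = 24.4488
Short position value = −(long value) = -$24.45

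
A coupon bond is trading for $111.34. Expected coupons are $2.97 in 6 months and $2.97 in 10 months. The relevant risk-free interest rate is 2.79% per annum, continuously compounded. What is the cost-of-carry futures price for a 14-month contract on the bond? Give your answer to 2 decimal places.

$109.00

PV(coupons) I = 2.97·e^(−0.0279·6/12) + 2.97·e^(−0.0279·10/12)
I = 2.9289 + 2.9017 = 5.8306
F = (S − I)·e^(rT) = (111.34 − 5.8306) · e^(0.0279·14/12)
= 105.5094 · e^0.032550 = 105.5094 × 1.033086 = $109.00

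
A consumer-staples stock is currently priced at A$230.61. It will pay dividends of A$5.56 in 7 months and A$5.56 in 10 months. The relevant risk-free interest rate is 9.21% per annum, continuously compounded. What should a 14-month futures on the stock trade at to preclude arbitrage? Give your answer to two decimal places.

A$245.17

PV(dividends) I = 5.56·e^(−0.0921·7/12) + 5.56·e^(−0.0921·10/12)
I = 5.2692 + 5.1492 = 10.4184
F = (S − I)·e^(rT) = (230.61 − 10.4184) · e^(0.0921·14/12)
= 220.1916 · e^0.107450 = 220.1916 × 1.113435 = A$245.17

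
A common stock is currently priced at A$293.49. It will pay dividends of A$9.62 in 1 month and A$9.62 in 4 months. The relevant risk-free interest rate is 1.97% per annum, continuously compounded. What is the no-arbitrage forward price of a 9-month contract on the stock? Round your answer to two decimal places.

A$278.41

PV(dividends) I = 9.62·e^(−0.0197·1/12) + 9.62·e^(−0.0197·4/12)
I = 9.6042 + 9.5570 = 19.1612
F = (S − I)·e^(rT) = (293.49 − 19.1612) · e^(0.0197·9/12)
= 274.3288 · e^0.014775 = 274.3288 × 1.014885 = A$278.41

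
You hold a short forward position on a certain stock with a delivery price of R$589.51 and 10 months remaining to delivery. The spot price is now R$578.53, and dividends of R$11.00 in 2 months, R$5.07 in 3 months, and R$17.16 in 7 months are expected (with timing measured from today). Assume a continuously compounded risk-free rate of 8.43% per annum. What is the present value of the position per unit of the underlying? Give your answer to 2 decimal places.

R$3.14

PV(remaining dividends) I = 11.00·e^(−0.0843·2/12) + 5.07·e^(−0.0843·3/12) + 17.16·e^(−0.0843·7/12) = 32.1474
Current forward F = (S − I)·e^(rT) = (578.53 − 32.1474)·e^(0.0843·10/12) = 546.3826 × 1.072776 = 586.1461
Value (long) = (F − K)·e^(−rT) = (586.1461 − 589.51) × 0.932161 = -3.1357
Short position value = −(long value) = R$3.14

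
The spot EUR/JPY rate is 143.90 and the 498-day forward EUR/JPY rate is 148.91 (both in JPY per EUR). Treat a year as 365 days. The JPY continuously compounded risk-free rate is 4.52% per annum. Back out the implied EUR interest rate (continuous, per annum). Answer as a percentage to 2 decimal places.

2.01%

F = S·e^((r_JPY − r_EUR)T) ⇒ r_EUR = r_JPY − ln(F/S)/T
ln(148.91/143.90) = 0.034223; /(498/365) = 0.025083
r_EUR = 0.0452 − 0.025083 = 0.020117
r_EUR = 2.01%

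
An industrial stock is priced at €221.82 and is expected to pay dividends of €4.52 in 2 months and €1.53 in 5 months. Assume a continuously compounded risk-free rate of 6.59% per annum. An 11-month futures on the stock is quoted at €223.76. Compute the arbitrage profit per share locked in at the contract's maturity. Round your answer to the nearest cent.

PV(dividends) I = 4.52·e^(−0.0659·2/12) + 1.53·e^(−0.0659·5/12) = 5.9592
Fair futures F* = (S − I)·e^(rT) = (221.82 − 5.9592)·e^0.060408 = 215.8608 × 1.062270 = 229.3025
Market €223.76 < fair 229.3025: forward underpriced → reverse cash-and-carry (short the stock, invest proceeds at r, pay the dividends, go long the forward).
Profit at T = |F_mkt − F*| = |223.76 − 229.3025| = €5.54 per share

€5.54 per share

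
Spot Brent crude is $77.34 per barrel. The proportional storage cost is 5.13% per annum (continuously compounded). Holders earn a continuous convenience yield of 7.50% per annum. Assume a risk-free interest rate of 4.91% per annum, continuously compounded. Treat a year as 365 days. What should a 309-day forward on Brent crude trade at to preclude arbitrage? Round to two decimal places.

$79.02 per barrel

Net carry = r + u − y = 0.0491 + 0.0513 − 0.0750 = 0.0254
F = S·e^((r+u−y)T) = 77.34 · e^(0.0254 × 309/365) = 77.34 · e^0.021503
= 77.34 × 1.021736 = $79.02 per barrel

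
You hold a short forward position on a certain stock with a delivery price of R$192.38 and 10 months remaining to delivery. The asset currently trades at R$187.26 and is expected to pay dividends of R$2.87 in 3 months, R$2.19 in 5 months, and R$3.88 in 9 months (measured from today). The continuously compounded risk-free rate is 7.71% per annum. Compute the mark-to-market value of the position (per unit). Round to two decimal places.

PV(remaining dividends) I = 2.87·e^(−0.0771·3/12) + 2.19·e^(−0.0771·5/12) + 3.88·e^(−0.0771·9/12) = 8.5980
Current forward F = (S − I)·e^(rT) = (187.26 − 8.5980)·e^(0.0771·10/12) = 178.6620 × 1.066359 = 190.5178
Value (long) = (F − K)·e^(−rT) = (190.5178 − 192.38) × 0.937771 = -1.7463
Short position value = −(long value) = R$1.75

R$1.75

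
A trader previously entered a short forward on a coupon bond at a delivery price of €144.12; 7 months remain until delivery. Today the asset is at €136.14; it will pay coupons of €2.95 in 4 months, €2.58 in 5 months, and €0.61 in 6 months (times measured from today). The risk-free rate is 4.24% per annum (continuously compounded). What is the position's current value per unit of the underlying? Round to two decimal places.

PV(remaining coupons) I = 2.95·e^(−0.0424·4/12) + 2.58·e^(−0.0424·5/12) + 0.61·e^(−0.0424·6/12) = 6.0406
Current forward F = (S − I)·e^(rT) = (136.14 − 6.0406)·e^(0.0424·7/12) = 130.0994 × 1.025042 = 133.3573
Value (long) = (F − K)·e^(−rT) = (133.3573 − 144.12) × 0.975570 = -10.4998
Short position value = −(long value) = €10.50

€10.50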